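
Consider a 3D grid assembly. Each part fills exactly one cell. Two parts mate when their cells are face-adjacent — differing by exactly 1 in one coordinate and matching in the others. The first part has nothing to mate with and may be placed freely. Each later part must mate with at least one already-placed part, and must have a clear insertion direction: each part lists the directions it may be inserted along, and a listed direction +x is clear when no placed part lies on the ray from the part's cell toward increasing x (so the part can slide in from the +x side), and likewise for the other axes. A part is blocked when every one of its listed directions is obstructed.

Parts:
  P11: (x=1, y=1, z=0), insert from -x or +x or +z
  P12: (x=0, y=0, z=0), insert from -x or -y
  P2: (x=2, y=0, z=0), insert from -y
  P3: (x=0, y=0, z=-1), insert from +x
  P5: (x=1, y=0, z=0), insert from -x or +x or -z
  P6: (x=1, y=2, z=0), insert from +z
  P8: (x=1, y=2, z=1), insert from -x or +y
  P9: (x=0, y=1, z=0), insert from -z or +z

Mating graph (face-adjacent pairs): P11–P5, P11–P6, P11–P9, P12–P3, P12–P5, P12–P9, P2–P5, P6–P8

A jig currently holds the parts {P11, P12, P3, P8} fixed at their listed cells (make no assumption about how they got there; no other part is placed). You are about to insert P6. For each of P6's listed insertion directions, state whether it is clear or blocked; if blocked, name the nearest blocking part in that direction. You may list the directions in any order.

+z: nearest on ray is P8@(1, 2, 1) ⇒ blocked

+z: blocked by P8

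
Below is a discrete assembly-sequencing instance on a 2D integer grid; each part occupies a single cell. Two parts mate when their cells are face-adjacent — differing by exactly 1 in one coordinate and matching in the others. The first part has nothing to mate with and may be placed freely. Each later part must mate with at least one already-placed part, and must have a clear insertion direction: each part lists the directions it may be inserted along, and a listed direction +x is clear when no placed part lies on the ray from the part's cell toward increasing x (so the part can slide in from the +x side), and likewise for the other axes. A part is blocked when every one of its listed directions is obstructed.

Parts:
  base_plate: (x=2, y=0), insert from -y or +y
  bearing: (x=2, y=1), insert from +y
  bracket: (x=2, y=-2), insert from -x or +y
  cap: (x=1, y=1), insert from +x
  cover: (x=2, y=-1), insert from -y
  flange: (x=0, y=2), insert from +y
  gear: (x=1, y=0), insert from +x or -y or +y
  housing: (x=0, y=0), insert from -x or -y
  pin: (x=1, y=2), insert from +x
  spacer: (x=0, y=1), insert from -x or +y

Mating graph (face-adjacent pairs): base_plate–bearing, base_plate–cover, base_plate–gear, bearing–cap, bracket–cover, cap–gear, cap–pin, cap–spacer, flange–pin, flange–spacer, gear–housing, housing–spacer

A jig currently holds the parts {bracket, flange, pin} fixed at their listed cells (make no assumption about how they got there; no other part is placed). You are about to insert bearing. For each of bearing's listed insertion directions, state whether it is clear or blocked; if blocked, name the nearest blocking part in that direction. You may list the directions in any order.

+y: ray from bearing(2, 1) has no placed part ⇒ clear

+y: clear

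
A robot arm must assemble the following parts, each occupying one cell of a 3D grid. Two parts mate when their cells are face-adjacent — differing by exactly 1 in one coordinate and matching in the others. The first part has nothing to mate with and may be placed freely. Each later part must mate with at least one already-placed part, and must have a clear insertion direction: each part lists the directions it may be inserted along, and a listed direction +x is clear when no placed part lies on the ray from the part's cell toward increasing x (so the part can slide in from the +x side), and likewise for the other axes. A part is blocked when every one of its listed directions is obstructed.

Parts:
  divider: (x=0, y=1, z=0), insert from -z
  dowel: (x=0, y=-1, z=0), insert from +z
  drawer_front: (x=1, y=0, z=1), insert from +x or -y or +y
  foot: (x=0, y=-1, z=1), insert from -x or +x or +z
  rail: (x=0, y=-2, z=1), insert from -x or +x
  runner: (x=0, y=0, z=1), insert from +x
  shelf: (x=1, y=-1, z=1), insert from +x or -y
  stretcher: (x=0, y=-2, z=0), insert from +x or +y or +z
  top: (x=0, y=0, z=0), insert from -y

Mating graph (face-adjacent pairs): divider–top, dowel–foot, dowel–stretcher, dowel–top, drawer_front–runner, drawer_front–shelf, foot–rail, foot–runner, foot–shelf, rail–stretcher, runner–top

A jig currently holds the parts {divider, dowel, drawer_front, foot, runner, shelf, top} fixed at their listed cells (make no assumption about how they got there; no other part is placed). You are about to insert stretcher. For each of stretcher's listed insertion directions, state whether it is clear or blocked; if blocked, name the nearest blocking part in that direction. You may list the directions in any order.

+x: ray from stretcher(0, -2, 0) has no placed part ⇒ clear
+y: nearest on ray is dowel@(0, -1, 0) ⇒ blocked
+z: ray from stretcher(0, -2, 0) has no placed part ⇒ clear

+x: clear; +y: blocked by dowel; +z: clear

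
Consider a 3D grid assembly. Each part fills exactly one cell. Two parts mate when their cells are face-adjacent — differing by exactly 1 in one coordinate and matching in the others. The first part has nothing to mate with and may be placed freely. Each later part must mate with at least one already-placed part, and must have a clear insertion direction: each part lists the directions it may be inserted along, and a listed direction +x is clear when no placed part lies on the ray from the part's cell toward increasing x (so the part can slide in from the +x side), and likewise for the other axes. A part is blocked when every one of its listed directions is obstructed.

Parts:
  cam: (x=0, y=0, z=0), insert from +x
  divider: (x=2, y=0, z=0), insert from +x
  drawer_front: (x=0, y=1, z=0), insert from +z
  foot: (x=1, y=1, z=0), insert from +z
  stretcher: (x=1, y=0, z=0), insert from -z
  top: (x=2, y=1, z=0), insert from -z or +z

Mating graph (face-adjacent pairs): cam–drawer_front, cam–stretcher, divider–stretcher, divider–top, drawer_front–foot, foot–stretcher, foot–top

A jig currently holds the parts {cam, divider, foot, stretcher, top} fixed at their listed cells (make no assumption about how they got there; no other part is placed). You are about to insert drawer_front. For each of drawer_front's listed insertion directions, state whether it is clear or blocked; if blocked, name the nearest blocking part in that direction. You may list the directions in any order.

+z: clear

+z: ray from drawer_front(0, 1, 0) has no placed part ⇒ clear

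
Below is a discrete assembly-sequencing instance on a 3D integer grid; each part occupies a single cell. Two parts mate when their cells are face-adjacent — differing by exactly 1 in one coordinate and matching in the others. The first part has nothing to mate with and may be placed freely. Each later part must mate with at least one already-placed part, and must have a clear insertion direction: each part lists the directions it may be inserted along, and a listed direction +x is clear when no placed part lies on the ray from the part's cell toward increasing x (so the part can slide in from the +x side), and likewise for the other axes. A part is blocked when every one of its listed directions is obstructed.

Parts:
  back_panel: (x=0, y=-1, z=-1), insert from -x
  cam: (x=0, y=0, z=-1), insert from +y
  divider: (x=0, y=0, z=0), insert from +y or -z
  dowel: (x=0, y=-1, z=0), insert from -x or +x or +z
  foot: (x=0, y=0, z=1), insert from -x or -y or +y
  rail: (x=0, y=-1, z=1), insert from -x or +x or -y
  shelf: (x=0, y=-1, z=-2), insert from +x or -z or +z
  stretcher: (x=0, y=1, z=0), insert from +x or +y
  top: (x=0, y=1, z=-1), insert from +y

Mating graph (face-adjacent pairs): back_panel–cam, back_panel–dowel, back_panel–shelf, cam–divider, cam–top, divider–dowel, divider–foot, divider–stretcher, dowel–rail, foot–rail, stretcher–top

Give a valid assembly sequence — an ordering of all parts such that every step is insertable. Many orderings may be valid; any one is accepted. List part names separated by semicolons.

back_panel; shelf; cam; top; divider; stretcher; foot; rail; dowel

1. back_panel@(0, -1, -1) [-x clear] — {back_panel}
2. shelf@(0, -1, -2) [+x clear] — {back_panel, shelf}
3. cam@(0, 0, -1) [+y clear] — {back_panel, cam, shelf}
4. top@(0, 1, -1) [+y clear] — {back_panel, cam, shelf, top}
5. divider@(0, 0, 0) [+y clear] — {back_panel, cam, divider, shelf, top}
6. stretcher@(0, 1, 0) [+x clear] — {back_panel, cam, divider, shelf, stretcher, top}
7. foot@(0, 0, 1) [-x clear] — {back_panel, cam, divider, foot, shelf, stretcher, top}
8. rail@(0, -1, 1) [-x clear] — {back_panel, cam, divider, foot, rail, shelf, stretcher, top}
9. dowel@(0, -1, 0) [-x clear] — {back_panel, cam, divider, dowel, foot, rail, shelf, stretcher, top}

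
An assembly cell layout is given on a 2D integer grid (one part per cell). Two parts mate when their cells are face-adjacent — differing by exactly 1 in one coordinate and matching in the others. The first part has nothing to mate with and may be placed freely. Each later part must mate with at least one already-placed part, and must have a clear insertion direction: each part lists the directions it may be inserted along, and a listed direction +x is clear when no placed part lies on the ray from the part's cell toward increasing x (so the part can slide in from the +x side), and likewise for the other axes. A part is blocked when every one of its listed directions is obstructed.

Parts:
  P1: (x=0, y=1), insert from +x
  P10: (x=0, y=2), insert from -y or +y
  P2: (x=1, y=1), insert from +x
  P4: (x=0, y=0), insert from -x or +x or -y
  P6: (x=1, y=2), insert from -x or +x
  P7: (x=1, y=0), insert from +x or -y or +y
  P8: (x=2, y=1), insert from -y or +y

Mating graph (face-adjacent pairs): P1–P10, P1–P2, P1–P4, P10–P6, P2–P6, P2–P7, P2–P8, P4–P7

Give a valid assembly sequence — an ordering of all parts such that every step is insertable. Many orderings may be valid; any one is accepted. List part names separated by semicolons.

P1; P10; P4; P7; P6; P2; P8

1. P1@(0, 1) [+x clear] — {P1}
2. P10@(0, 2) [+y clear] — {P1, P10}
3. P4@(0, 0) [-x clear] — {P1, P10, P4}
4. P7@(1, 0) [+x clear] — {P1, P10, P4, P7}
5. P6@(1, 2) [+x clear] — {P1, P10, P4, P6, P7}
6. P2@(1, 1) [+x clear] — {P1, P10, P2, P4, P6, P7}
7. P8@(2, 1) [-y clear] — {P1, P10, P2, P4, P6, P7, P8}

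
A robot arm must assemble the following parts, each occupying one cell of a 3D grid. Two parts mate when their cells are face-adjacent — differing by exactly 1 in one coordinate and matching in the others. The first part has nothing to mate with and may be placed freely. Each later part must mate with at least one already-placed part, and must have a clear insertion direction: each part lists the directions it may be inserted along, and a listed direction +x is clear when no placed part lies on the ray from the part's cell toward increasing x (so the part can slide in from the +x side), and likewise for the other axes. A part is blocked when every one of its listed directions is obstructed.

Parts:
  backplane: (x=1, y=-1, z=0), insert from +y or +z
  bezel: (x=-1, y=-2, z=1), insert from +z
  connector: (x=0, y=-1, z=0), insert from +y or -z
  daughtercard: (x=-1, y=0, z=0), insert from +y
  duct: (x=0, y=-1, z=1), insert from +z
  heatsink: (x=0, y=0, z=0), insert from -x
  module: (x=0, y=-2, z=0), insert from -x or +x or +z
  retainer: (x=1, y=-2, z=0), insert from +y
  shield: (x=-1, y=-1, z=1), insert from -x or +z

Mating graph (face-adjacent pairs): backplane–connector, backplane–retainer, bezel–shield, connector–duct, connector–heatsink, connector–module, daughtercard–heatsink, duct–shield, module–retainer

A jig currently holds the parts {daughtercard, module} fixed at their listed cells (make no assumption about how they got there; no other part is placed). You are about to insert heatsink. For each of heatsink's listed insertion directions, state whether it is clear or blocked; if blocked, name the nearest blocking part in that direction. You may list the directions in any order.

-x: nearest on ray is daughtercard@(-1, 0, 0) ⇒ blocked

-x: blocked by daughtercard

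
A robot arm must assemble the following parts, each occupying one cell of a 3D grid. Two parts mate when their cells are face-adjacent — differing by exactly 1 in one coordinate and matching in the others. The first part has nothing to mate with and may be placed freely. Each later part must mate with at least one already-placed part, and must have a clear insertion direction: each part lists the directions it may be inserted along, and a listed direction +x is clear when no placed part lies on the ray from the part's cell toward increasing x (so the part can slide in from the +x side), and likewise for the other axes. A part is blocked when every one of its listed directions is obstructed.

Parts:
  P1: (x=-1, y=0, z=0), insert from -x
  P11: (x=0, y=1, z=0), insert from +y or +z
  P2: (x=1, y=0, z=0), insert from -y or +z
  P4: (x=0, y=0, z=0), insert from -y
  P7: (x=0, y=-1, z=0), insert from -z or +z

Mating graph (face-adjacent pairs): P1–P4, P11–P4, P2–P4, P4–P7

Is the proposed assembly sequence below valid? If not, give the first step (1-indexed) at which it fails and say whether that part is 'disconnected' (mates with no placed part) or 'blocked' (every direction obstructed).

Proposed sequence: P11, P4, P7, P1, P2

Valid

1. P11@(0, 1, 0) [+y clear] — {P11}
2. P4@(0, 0, 0) [-y clear] — {P11, P4}
3. P7@(0, -1, 0) [-z clear] — {P11, P4, P7}
4. P1@(-1, 0, 0) [-x clear] — {P1, P11, P4, P7}
5. P2@(1, 0, 0) [-y clear] — {P1, P11, P2, P4, P7}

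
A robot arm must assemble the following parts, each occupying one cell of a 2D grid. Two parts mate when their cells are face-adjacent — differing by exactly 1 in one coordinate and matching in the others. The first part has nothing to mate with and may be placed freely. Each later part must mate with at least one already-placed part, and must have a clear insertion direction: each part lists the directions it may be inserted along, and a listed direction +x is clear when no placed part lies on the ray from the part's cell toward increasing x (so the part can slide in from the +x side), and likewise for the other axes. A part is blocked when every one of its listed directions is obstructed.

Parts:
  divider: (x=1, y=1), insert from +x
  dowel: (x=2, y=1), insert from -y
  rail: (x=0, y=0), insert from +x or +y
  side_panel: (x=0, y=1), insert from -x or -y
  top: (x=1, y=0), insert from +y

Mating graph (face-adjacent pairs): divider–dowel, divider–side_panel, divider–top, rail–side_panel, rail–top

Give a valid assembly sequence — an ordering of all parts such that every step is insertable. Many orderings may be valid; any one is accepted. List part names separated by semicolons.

side_panel; rail; top; divider; dowel

1. side_panel@(0, 1) [-x clear] — {side_panel}
2. rail@(0, 0) [+x clear] — {rail, side_panel}
3. top@(1, 0) [+y clear] — {rail, side_panel, top}
4. divider@(1, 1) [+x clear] — {divider, rail, side_panel, top}
5. dowel@(2, 1) [-y clear] — {divider, dowel, rail, side_panel, top}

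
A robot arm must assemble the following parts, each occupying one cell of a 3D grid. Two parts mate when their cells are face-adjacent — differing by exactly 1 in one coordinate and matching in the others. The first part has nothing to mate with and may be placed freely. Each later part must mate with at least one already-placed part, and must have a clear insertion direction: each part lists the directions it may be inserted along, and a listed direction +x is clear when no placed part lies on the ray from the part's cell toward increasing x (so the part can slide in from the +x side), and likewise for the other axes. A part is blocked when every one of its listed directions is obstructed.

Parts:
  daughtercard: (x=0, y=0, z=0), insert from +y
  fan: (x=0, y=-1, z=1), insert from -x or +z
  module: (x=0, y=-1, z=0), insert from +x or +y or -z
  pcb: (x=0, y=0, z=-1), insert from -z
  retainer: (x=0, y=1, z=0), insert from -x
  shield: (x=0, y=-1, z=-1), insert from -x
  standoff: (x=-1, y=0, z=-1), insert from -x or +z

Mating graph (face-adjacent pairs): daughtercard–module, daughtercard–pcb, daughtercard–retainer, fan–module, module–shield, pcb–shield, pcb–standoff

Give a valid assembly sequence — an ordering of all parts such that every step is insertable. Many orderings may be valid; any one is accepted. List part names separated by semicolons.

pcb; daughtercard; shield; module; fan; retainer; standoff

1. pcb@(0, 0, -1) [-z clear] — {pcb}
2. daughtercard@(0, 0, 0) [+y clear] — {daughtercard, pcb}
3. shield@(0, -1, -1) [-x clear] — {daughtercard, pcb, shield}
4. module@(0, -1, 0) [+x clear] — {daughtercard, module, pcb, shield}
5. fan@(0, -1, 1) [-x clear] — {daughtercard, fan, module, pcb, shield}
6. retainer@(0, 1, 0) [-x clear] — {daughtercard, fan, module, pcb, retainer, shield}
7. standoff@(-1, 0, -1) [-x clear] — {daughtercard, fan, module, pcb, retainer, shield, standoff}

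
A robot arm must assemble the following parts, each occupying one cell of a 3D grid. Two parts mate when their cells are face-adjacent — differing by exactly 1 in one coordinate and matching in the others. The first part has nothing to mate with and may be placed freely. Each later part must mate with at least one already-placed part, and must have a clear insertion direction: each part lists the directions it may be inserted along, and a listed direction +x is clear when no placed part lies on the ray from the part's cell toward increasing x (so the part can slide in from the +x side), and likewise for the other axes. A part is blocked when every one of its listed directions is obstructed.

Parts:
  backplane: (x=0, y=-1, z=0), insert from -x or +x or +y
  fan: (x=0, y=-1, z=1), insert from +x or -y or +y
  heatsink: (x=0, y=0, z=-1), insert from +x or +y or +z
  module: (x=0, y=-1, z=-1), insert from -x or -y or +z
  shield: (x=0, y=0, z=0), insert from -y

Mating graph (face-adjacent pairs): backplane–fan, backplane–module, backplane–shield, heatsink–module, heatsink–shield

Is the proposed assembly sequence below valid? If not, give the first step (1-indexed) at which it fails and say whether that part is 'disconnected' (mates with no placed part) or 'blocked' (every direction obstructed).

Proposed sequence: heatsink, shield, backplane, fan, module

1. heatsink@(0, 0, -1) [+x clear] — {heatsink}
2. shield@(0, 0, 0) [-y clear] — {heatsink, shield}
3. backplane@(0, -1, 0) [-x clear] — {backplane, heatsink, shield}
4. fan@(0, -1, 1) [+x clear] — {backplane, fan, heatsink, shield}
5. module@(0, -1, -1) [-x clear] — {backplane, fan, heatsink, module, shield}

Valid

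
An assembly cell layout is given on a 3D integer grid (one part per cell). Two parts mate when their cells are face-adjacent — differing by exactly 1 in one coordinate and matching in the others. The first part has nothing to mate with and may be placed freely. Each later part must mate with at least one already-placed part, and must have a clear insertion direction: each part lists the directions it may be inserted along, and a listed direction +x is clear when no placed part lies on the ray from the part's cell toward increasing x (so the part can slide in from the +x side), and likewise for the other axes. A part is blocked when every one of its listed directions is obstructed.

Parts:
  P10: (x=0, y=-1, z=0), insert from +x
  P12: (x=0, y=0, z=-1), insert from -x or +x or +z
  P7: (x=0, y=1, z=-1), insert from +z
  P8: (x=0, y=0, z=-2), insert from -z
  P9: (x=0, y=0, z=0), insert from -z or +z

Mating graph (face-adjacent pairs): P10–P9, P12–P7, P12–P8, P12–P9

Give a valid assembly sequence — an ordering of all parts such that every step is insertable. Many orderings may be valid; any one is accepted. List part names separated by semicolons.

1. P10@(0, -1, 0) [+x clear] — {P10}
2. P9@(0, 0, 0) [-z clear] — {P10, P9}
3. P12@(0, 0, -1) [-x clear] — {P10, P12, P9}
4. P8@(0, 0, -2) [-z clear] — {P10, P12, P8, P9}
5. P7@(0, 1, -1) [+z clear] — {P10, P12, P7, P8, P9}

P10; P9; P12; P8; P7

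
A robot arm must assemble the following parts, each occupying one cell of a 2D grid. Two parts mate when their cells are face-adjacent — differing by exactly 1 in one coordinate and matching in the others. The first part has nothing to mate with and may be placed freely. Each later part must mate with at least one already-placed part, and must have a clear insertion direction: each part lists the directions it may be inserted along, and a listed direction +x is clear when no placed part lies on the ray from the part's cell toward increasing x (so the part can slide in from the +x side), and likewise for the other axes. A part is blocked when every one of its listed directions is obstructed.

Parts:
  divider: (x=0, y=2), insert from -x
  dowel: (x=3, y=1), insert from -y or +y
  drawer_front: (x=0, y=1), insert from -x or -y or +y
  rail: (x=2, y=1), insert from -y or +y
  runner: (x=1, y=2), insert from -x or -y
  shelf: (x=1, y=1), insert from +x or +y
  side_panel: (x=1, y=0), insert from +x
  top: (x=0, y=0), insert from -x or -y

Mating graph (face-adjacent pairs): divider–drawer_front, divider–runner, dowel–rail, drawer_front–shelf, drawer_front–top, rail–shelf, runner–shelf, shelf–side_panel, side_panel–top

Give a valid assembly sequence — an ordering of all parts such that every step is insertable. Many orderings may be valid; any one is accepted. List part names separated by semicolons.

1. rail@(2, 1) [-y clear] — {rail}
2. shelf@(1, 1) [+y clear] — {rail, shelf}
3. side_panel@(1, 0) [+x clear] — {rail, shelf, side_panel}
4. drawer_front@(0, 1) [-x clear] — {drawer_front, rail, shelf, side_panel}
5. top@(0, 0) [-x clear] — {drawer_front, rail, shelf, side_panel, top}
6. runner@(1, 2) [-x clear] — {drawer_front, rail, runner, shelf, side_panel, top}
7. divider@(0, 2) [-x clear] — {divider, drawer_front, rail, runner, shelf, side_panel, top}
8. dowel@(3, 1) [-y clear] — {divider, dowel, drawer_front, rail, runner, shelf, side_panel, top}

rail; shelf; side_panel; drawer_front; top; runner; divider; dowel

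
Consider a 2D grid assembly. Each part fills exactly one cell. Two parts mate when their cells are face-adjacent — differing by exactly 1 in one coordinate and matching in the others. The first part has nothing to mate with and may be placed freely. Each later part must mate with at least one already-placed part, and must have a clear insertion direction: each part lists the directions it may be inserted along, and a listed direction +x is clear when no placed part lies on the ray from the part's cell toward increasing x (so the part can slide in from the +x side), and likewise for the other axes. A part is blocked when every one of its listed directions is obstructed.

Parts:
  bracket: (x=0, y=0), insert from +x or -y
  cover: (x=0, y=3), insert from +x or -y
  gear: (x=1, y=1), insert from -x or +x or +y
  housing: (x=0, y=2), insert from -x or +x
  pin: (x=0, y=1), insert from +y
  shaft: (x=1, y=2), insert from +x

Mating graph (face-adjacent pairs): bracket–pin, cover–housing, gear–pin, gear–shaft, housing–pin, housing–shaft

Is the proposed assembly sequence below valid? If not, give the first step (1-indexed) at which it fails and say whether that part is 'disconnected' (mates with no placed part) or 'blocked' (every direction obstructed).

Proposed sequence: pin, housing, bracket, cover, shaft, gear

Valid

1. pin@(0, 1) [+y clear] — {pin}
2. housing@(0, 2) [-x clear] — {housing, pin}
3. bracket@(0, 0) [+x clear] — {bracket, housing, pin}
4. cover@(0, 3) [+x clear] — {bracket, cover, housing, pin}
5. shaft@(1, 2) [+x clear] — {bracket, cover, housing, pin, shaft}
6. gear@(1, 1) [+x clear] — {bracket, cover, gear, housing, pin, shaft}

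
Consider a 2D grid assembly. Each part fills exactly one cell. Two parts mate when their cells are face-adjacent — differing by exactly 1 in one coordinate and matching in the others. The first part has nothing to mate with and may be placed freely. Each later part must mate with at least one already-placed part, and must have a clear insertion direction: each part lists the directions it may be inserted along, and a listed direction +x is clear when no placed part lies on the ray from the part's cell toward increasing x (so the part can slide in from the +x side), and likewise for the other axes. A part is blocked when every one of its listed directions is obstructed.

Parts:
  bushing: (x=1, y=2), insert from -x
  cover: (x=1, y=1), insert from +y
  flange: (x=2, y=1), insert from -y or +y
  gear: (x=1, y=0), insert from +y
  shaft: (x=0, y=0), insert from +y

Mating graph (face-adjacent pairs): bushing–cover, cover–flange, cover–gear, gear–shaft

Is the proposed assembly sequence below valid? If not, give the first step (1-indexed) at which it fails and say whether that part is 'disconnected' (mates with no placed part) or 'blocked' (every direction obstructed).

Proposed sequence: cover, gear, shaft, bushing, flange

Invalid at step 2 (blocked)

1. cover@(1, 1) [+y clear] — {cover}
2. gear@(1, 0) — +y all obstructed ⇒ blocked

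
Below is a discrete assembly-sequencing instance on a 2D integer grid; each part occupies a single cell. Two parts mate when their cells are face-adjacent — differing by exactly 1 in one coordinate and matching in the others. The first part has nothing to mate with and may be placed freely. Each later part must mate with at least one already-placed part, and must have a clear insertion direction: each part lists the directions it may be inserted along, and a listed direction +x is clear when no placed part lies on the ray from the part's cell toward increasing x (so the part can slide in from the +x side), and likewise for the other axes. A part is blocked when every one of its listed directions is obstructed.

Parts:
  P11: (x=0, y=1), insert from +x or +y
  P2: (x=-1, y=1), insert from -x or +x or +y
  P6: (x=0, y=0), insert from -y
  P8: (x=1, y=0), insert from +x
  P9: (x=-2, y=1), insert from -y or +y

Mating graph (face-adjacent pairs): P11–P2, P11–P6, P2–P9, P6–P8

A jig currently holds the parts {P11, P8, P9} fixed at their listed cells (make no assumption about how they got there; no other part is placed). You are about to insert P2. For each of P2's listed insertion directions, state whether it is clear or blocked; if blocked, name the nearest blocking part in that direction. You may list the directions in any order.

-x: nearest on ray is P9@(-2, 1) ⇒ blocked
+x: nearest on ray is P11@(0, 1) ⇒ blocked
+y: ray from P2(-1, 1) has no placed part ⇒ clear

+x: blocked by P11; +y: clear; -x: blocked by P9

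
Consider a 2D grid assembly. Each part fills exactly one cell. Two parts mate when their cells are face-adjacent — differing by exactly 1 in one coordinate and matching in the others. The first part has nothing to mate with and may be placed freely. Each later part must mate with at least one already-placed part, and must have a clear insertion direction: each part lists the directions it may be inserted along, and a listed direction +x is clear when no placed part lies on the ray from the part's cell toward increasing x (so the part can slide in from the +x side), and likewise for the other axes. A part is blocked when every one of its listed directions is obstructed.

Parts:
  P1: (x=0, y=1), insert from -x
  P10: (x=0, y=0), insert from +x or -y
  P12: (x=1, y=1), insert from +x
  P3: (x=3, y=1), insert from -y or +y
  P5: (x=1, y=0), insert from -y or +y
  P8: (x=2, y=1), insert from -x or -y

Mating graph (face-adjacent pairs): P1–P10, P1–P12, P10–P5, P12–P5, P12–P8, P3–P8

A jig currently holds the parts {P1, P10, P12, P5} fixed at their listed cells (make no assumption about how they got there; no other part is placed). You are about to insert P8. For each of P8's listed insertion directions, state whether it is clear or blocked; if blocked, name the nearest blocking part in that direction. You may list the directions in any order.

-x: nearest on ray is P12@(1, 1) ⇒ blocked
-y: ray from P8(2, 1) has no placed part ⇒ clear

-x: blocked by P12; -y: clear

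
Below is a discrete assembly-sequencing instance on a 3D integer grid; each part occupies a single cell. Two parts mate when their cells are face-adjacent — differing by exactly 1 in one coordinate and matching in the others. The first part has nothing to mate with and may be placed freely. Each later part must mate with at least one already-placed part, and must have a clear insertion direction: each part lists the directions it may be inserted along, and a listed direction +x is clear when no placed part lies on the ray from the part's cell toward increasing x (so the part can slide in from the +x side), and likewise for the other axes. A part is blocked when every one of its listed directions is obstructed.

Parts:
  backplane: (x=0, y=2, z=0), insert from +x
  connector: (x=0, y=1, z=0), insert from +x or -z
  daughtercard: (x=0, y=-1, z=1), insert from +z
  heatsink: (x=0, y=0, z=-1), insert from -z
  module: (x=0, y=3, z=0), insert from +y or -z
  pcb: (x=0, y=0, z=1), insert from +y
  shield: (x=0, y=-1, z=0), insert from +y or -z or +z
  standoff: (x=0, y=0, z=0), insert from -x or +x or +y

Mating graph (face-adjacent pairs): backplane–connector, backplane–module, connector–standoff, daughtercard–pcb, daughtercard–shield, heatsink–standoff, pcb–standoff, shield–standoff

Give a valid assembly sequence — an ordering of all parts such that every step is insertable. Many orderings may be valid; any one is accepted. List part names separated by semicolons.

1. backplane@(0, 2, 0) [+x clear] — {backplane}
2. connector@(0, 1, 0) [+x clear] — {backplane, connector}
3. standoff@(0, 0, 0) [-x clear] — {backplane, connector, standoff}
4. pcb@(0, 0, 1) [+y clear] — {backplane, connector, pcb, standoff}
5. heatsink@(0, 0, -1) [-z clear] — {backplane, connector, heatsink, pcb, standoff}
6. daughtercard@(0, -1, 1) [+z clear] — {backplane, connector, daughtercard, heatsink, pcb, standoff}
7. shield@(0, -1, 0) [-z clear] — {backplane, connector, daughtercard, heatsink, pcb, shield, standoff}
8. module@(0, 3, 0) [+y clear] — {backplane, connector, daughtercard, heatsink, module, pcb, shield, standoff}

backplane; connector; standoff; pcb; heatsink; daughtercard; shield; module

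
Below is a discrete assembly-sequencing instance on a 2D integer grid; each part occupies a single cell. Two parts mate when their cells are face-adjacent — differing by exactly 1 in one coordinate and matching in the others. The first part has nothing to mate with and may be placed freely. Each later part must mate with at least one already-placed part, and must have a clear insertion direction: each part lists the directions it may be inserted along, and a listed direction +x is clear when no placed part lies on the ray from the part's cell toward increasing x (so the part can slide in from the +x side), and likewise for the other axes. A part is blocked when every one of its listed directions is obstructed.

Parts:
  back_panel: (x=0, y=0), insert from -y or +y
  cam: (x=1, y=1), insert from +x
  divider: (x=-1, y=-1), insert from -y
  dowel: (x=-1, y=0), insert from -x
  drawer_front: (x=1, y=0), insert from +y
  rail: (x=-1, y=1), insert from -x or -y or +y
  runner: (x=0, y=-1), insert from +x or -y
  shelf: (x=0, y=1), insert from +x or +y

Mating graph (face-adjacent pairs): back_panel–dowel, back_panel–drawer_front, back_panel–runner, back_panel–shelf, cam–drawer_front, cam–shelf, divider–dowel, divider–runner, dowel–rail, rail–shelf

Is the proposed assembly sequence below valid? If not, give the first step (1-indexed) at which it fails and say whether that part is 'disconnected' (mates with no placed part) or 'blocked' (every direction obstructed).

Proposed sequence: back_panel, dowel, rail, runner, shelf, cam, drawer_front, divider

1. back_panel@(0, 0) [-y clear] — {back_panel}
2. dowel@(-1, 0) [-x clear] — {back_panel, dowel}
3. rail@(-1, 1) [-x clear] — {back_panel, dowel, rail}
4. runner@(0, -1) [+x clear] — {back_panel, dowel, rail, runner}
5. shelf@(0, 1) [+x clear] — {back_panel, dowel, rail, runner, shelf}
6. cam@(1, 1) [+x clear] — {back_panel, cam, dowel, rail, runner, shelf}
7. drawer_front@(1, 0) — +y all obstructed ⇒ blocked

Invalid at step 7 (blocked)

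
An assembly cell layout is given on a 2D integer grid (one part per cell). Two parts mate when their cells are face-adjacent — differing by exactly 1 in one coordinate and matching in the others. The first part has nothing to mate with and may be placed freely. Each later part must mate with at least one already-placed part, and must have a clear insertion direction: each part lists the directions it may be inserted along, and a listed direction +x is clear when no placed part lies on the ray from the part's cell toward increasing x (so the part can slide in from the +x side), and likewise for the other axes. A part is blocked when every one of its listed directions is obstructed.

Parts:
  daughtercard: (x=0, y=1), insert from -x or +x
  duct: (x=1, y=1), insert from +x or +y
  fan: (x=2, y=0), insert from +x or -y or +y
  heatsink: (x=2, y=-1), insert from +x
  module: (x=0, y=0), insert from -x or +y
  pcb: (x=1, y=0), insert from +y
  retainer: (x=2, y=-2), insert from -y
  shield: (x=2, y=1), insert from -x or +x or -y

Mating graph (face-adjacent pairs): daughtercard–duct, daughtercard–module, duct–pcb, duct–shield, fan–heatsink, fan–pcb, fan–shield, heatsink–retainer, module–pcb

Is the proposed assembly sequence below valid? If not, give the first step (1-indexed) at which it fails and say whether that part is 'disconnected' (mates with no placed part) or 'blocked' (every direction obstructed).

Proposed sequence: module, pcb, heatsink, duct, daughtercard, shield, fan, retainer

Invalid at step 3 (disconnected)

1. module@(0, 0) [-x clear] — {module}
2. pcb@(1, 0) [+y clear] — {module, pcb}
3. heatsink@(2, -1) — no placed neighbour ⇒ disconnected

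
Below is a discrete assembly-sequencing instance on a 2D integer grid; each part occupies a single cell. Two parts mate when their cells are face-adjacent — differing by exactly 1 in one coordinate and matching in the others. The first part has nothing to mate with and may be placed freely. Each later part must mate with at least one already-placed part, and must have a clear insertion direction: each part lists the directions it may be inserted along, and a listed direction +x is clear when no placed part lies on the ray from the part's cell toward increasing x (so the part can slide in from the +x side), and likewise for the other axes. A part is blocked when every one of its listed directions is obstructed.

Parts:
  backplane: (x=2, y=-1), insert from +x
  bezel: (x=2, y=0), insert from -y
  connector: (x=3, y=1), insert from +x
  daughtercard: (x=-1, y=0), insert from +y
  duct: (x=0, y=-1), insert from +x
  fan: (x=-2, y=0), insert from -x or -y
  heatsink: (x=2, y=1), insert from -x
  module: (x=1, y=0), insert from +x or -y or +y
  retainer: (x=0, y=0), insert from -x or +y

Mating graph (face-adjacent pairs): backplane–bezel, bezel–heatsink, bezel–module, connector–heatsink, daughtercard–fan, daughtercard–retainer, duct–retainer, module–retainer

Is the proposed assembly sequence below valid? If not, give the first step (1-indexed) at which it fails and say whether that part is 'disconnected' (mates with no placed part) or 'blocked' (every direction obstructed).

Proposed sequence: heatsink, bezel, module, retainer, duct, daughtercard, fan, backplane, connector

Valid

1. heatsink@(2, 1) [-x clear] — {heatsink}
2. bezel@(2, 0) [-y clear] — {bezel, heatsink}
3. module@(1, 0) [-y clear] — {bezel, heatsink, module}
4. retainer@(0, 0) [-x clear] — {bezel, heatsink, module, retainer}
5. duct@(0, -1) [+x clear] — {bezel, duct, heatsink, module, retainer}
6. daughtercard@(-1, 0) [+y clear] — {bezel, daughtercard, duct, heatsink, module, retainer}
7. fan@(-2, 0) [-x clear] — {bezel, daughtercard, duct, fan, heatsink, module, retainer}
8. backplane@(2, -1) [+x clear] — {backplane, bezel, daughtercard, duct, fan, heatsink, module, retainer}
9. connector@(3, 1) [+x clear] — {backplane, bezel, connector, daughtercard, duct, fan, heatsink, module, retainer}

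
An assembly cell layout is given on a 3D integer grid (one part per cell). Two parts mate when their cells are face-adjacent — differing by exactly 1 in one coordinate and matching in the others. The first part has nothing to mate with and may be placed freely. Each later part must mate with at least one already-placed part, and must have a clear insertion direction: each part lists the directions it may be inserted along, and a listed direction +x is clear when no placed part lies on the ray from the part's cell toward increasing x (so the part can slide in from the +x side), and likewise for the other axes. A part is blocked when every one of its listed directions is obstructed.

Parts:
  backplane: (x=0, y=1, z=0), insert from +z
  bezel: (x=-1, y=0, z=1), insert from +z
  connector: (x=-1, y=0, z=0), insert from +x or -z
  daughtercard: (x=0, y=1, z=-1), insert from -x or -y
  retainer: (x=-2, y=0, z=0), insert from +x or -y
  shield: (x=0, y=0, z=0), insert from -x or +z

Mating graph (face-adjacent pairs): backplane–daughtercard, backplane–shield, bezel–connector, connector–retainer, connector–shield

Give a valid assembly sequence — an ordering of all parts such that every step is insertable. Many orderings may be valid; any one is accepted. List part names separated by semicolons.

shield; connector; backplane; daughtercard; bezel; retainer

1. shield@(0, 0, 0) [-x clear] — {shield}
2. connector@(-1, 0, 0) [-z clear] — {connector, shield}
3. backplane@(0, 1, 0) [+z clear] — {backplane, connector, shield}
4. daughtercard@(0, 1, -1) [-x clear] — {backplane, connector, daughtercard, shield}
5. bezel@(-1, 0, 1) [+z clear] — {backplane, bezel, connector, daughtercard, shield}
6. retainer@(-2, 0, 0) [-y clear] — {backplane, bezel, connector, daughtercard, retainer, shield}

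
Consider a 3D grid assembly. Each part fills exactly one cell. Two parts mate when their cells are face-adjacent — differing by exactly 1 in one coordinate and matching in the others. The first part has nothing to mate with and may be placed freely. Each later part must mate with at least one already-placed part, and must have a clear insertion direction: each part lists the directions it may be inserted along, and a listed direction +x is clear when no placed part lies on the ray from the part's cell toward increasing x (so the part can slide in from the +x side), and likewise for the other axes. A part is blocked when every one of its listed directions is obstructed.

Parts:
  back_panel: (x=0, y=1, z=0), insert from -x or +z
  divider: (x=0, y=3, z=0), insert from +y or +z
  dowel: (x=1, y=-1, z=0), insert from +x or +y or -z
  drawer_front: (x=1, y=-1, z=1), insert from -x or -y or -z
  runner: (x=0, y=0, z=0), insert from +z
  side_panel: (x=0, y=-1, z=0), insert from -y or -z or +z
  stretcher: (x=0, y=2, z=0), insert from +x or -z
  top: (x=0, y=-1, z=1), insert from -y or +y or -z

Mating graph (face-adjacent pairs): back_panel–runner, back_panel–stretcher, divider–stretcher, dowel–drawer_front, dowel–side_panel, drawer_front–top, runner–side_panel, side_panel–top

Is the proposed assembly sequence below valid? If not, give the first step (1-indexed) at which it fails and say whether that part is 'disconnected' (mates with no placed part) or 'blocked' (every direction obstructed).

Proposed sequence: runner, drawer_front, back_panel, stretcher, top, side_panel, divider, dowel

Invalid at step 2 (disconnected)

1. runner@(0, 0, 0) [+z clear] — {runner}
2. drawer_front@(1, -1, 1) — no placed neighbour ⇒ disconnected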